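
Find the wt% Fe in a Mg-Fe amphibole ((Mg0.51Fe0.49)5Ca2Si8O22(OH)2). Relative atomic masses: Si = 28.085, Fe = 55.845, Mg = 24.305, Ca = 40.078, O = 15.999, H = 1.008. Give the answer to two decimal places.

Formula mass = 2.55·24.305 + 2.45·55.845 + 2·40.078 + 8·28.085 + 24·15.999 + 2·1.008 = 889.626 g/mol, of which 136.820 g is Fe.
So Fe makes up 136.820/889.626 = 0.1538 of the mass, i.e. 15.38%.

15.38 mass %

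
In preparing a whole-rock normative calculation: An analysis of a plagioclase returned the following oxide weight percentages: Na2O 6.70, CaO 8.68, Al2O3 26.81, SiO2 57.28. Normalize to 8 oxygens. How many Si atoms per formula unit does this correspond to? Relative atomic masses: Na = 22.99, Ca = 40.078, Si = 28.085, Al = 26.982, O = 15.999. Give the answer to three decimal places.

Na2O (M=61.979): mol = 0.10810; Na = 0.21620, O = 0.10810.
CaO (M=56.077): mol = 0.15479; Ca = 0.15479, O = 0.15479.
Al2O3 (M=101.961): mol = 0.26294; Al = 0.52588, O = 0.78882.
SiO2 (M=60.083): mol = 0.95335; Si = 0.95335, O = 1.90670.
ΣO = 2.95841; factor = 8/ΣO = 2.70416.
Si apfu = 0.95335 × 2.70416 = 2.578.

2.578 Si apfu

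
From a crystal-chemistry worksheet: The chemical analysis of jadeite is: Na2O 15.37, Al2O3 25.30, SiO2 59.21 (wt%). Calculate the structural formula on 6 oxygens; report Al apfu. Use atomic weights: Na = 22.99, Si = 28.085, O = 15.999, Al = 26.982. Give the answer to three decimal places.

Na2O: 15.37/61.979 = 0.24799 mol → 0.49598 mol Na, 0.24799 mol O.
Al2O3: 25.30/101.961 = 0.24813 mol → 0.49626 mol Al, 0.74439 mol O.
SiO2: 59.21/60.083 = 0.98547 mol → 0.98547 mol Si, 1.97094 mol O.
Total oxygen = 2.96332 mol. Normalization factor = 6/2.96332 = 2.02476.
Al per 6 O = 0.49626 × 2.02476 = 1.005.

1.005 Al apfu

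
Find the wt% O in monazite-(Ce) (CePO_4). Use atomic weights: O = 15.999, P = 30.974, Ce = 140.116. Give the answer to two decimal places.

27.22 mass %

M(CePO_4) = 235.086 g/mol.
O contributes 4 × 15.999 = 63.996 g per mole.
63.996/235.086 = 0.2722 → 27.22%.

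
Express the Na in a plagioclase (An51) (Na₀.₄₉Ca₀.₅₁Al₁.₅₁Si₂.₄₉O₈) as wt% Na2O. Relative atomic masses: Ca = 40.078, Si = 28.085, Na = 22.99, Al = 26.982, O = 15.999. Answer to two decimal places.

5.62 wt%

Formula mass = 270.371 g/mol.
0.49 Na → 0.2450 mol Na2O per formula unit; M(Na2O) = 61.979, so Na2O mass = 15.185 g.
15.185/270.371 × 100 = 5.62 wt%.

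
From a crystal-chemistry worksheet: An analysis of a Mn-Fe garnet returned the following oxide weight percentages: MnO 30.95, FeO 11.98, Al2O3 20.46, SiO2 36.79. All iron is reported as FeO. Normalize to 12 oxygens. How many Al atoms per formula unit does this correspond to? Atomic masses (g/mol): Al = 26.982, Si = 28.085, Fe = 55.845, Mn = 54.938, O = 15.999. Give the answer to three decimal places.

MnO (M=70.937): mol = 0.43630; Mn = 0.43630, O = 0.43630.
FeO (M=71.844): mol = 0.16675; Fe = 0.16675, O = 0.16675.
Al2O3 (M=101.961): mol = 0.20066; Al = 0.40132, O = 0.60198.
SiO2 (M=60.083): mol = 0.61232; Si = 0.61232, O = 1.22464.
ΣO = 2.42967; factor = 12/ΣO = 4.93894.
Al apfu = 0.40132 × 4.93894 = 1.982.

1.982 Al apfu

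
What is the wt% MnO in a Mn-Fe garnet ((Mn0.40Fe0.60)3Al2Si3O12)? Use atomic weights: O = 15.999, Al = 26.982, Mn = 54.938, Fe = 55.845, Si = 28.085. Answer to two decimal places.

Molar mass of (Mn0.40Fe0.60)3Al2Si3O12 = 1.20×54.938 + 1.80×55.845 + 2×26.982 + 3×28.085 + 12×15.999 = 496.654 g/mol.
Each formula unit contains 1.20 Mn, equivalent to 1.20/1 = 1.2000 mol MnO.
M(MnO) = 1×54.938 + 1×15.999 = 70.937 g/mol.
Mass of MnO per formula unit = 1.2000 × 70.937 = 85.124 g.
MnO wt% = 85.124 / 496.654 × 100 = 17.14%.

17.14 wt%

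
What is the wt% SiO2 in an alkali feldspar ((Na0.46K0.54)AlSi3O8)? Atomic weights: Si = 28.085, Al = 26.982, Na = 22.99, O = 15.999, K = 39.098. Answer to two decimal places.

Molar mass of (Na0.46K0.54)AlSi3O8 = 0.46*22.99 + 0.54*39.098 + 1*26.982 + 3*28.085 + 8*15.999 = 270.917 g/mol.
Each formula unit contains 3 Si, equivalent to 3/1 = 3.0000 mol SiO2.
M(SiO2) = 1×28.085 + 2×15.999 = 60.083 g/mol.
Mass of SiO2 per formula unit = 3.0000 × 60.083 = 180.249 g.
SiO2 wt% = 180.249 / 270.917 × 100 = 66.53%.

66.53 wt%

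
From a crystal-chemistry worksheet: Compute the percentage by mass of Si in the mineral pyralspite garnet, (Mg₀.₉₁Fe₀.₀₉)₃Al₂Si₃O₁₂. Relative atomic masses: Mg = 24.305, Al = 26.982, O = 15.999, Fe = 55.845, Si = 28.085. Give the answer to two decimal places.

20.47 mass %

M((Mg₀.₉₁Fe₀.₀₉)₃Al₂Si₃O₁₂) = 411.638 g/mol.
Si contributes 3 × 28.085 = 84.255 g per mole.
84.255/411.638 = 0.2047 → 20.47%.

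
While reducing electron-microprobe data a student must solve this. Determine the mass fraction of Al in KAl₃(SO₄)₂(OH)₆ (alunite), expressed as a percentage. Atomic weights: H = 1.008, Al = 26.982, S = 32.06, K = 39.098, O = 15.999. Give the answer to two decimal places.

Formula mass = 1*39.098 + 3*26.982 + 2*32.06 + 14*15.999 + 6*1.008 = 414.198 g/mol, of which 80.946 g is Al.
So Al makes up 80.946/414.198 = 0.1954 of the mass, i.e. 19.54%.

19.54 mass %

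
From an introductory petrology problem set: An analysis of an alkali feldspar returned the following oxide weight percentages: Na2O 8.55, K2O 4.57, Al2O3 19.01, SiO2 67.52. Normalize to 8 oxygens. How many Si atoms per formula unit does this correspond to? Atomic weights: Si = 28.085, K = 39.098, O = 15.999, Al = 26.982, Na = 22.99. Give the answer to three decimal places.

Na2O (M=61.979): mol = 0.13795; Na = 0.27590, O = 0.13795.
K2O (M=94.195): mol = 0.04852; K = 0.09704, O = 0.04852.
Al2O3 (M=101.961): mol = 0.18644; Al = 0.37288, O = 0.55932.
SiO2 (M=60.083): mol = 1.12378; Si = 1.12378, O = 2.24756.
ΣO = 2.99335; factor = 8/ΣO = 2.67259.
Si apfu = 1.12378 × 2.67259 = 3.003.

3.003 Si apfu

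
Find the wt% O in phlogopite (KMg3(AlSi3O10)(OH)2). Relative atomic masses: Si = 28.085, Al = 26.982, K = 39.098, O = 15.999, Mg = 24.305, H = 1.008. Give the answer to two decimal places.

M(KMg3(AlSi3O10)(OH)2) = 417.254 g/mol.
O contributes 12 × 15.999 = 191.988 g per mole.
191.988/417.254 = 0.4601 → 46.01%.

46.01 mass %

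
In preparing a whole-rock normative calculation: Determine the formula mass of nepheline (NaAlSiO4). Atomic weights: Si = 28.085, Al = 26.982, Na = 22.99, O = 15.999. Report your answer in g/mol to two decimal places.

142.05 g/mol

Na: 1 × 22.99 = 22.9900
Al: 1 × 26.982 = 26.9820
Si: 1 × 28.085 = 28.0850
O: 4 × 15.999 = 63.9960
Summing the contributions gives the formula mass.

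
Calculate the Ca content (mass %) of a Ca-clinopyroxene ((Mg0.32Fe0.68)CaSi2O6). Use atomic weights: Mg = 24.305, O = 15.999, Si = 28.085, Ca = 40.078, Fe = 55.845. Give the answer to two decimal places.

Molar mass of (Mg0.32Fe0.68)CaSi2O6: 0.32*24.305 + 0.68*55.845 + 1*40.078 + 2*28.085 + 6*15.999 = 237.994 g/mol.
Mass of Ca per formula unit: 1 × 40.078 = 40.078 g.
Weight fraction Ca = 40.078 / 237.994 = 0.1684.

16.84 mass %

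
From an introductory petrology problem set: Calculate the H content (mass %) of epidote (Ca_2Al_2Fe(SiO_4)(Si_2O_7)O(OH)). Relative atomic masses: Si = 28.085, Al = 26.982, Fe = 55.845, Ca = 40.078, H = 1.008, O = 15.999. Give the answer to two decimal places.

Molar mass of Ca_2Al_2Fe(SiO_4)(Si_2O_7)O(OH): 2*40.078 + 2*26.982 + 1*55.845 + 3*28.085 + 13*15.999 + 1*1.008 = 483.215 g/mol.
Mass of H per formula unit: 1 × 1.008 = 1.008 g.
Weight fraction H = 1.008 / 483.215 = 0.0021.

0.21 mass %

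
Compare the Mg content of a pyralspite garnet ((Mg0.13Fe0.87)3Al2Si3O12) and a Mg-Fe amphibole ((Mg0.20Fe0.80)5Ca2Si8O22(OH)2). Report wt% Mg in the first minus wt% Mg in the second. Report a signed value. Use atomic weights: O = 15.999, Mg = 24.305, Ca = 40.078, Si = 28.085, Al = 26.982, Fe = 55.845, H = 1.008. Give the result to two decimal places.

-0.64 percentage points

Mg in (Mg0.13Fe0.87)3Al2Si3O12: molar mass 485.441 g/mol; 0.39×24.305 = 9.479 g → 1.95 wt%.
Mg in (Mg0.20Fe0.80)5Ca2Si8O22(OH)2: molar mass 938.513 g/mol; 1×24.305 = 24.305 g → 2.59 wt%.
Difference = 1.95 − 2.59 = -0.64 percentage points.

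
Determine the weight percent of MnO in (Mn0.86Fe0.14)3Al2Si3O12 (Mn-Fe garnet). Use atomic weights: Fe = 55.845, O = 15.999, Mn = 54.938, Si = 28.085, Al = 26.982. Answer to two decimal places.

36.94 wt%

Molar mass of (Mn0.86Fe0.14)3Al2Si3O12 = 2.58×54.938 + 0.42×55.845 + 2×26.982 + 3×28.085 + 12×15.999 = 495.402 g/mol.
Each formula unit contains 2.58 Mn, equivalent to 2.58/1 = 2.5800 mol MnO.
M(MnO) = 1×54.938 + 1×15.999 = 70.937 g/mol.
Mass of MnO per formula unit = 2.5800 × 70.937 = 183.017 g.
MnO wt% = 183.017 / 495.402 × 100 = 36.94%.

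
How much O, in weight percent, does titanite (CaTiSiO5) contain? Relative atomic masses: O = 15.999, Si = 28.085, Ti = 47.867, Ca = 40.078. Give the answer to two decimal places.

40.81 weight percent

M(CaTiSiO5) = 196.025 g/mol.
O contributes 5 × 15.999 = 79.995 g per mole.
79.995/196.025 = 0.4081 → 40.81%.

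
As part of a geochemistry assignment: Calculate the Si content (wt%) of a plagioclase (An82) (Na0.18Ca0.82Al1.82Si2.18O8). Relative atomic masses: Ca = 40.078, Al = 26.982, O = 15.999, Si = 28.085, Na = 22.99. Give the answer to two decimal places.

22.24 wt%

Formula mass = 0.18·22.99 + 0.82·40.078 + 1.82·26.982 + 2.18·28.085 + 8·15.999 = 275.327 g/mol, of which 61.225 g is Si.
So Si makes up 61.225/275.327 = 0.2224 of the mass, i.e. 22.24%.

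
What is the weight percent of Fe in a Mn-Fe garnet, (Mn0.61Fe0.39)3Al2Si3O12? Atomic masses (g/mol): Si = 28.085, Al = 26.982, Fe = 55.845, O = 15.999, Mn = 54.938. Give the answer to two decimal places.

13.17 wt%

Molar mass of (Mn0.61Fe0.39)3Al2Si3O12: 1.83*54.938 + 1.17*55.845 + 2*26.982 + 3*28.085 + 12*15.999 = 496.082 g/mol.
Mass of Fe per formula unit: 1.17 × 55.845 = 65.339 g.
Weight fraction Fe = 65.339 / 496.082 = 0.1317.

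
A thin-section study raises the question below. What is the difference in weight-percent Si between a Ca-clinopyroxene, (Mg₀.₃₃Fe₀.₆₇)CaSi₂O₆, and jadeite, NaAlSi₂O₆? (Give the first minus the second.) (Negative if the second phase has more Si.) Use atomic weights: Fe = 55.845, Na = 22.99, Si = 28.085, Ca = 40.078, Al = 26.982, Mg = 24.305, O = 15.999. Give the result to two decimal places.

-4.16 percentage points

Si in (Mg₀.₃₃Fe₀.₆₇)CaSi₂O₆: molar mass 237.679 g/mol; 2×28.085 = 56.170 g → 23.63 wt%.
Si in NaAlSi₂O₆: molar mass 202.136 g/mol; 2×28.085 = 56.170 g → 27.79 wt%.
Difference = 23.63 − 27.79 = -4.16 percentage points.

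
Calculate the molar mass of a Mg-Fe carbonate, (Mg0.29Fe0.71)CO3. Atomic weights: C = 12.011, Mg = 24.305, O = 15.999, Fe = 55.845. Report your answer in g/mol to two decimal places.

106.71 g/mol

M = 0.29*24.305 + 0.71*55.845 + 1*12.011 + 3*15.999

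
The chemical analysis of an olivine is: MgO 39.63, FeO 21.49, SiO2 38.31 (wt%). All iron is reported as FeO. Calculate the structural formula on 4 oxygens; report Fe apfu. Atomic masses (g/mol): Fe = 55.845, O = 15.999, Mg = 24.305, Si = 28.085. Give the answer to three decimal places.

MgO: 39.63/40.304 = 0.98328 mol → 0.98328 mol Mg, 0.98328 mol O.
FeO: 21.49/71.844 = 0.29912 mol → 0.29912 mol Fe, 0.29912 mol O.
SiO2: 38.31/60.083 = 0.63762 mol → 0.63762 mol Si, 1.27524 mol O.
Total oxygen = 2.55764 mol. Normalization factor = 4/2.55764 = 1.56394.
Fe per 4 O = 0.29912 × 1.56394 = 0.468.

0.468 Fe apfu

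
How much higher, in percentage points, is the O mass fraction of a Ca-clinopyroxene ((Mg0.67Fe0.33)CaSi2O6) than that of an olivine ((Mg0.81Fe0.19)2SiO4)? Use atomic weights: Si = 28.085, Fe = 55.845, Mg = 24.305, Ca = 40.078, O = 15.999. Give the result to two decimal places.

0.38 percentage points

First mineral: 95.994 g O in 226.955 g formula = 42.30 wt% O.
Second mineral: 63.996 g O in 152.676 g formula = 41.92 wt% O.
42.30% − 41.92% gives a difference of 0.38 percentage points.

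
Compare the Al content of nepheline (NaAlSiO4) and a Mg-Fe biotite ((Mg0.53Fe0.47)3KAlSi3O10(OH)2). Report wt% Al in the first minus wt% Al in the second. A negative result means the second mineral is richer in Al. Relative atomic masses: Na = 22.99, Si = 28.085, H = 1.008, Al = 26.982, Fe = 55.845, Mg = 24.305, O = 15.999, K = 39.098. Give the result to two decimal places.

M(NaAlSiO4) = 142.053 g/mol, so wt% Al = 26.982/142.053 × 100 = 18.99%.
M((Mg0.53Fe0.47)3KAlSi3O10(OH)2) = 461.725 g/mol, so wt% Al = 26.982/461.725 × 100 = 5.84%.
18.99 − 5.84 = 13.15 pp.

13.15 percentage points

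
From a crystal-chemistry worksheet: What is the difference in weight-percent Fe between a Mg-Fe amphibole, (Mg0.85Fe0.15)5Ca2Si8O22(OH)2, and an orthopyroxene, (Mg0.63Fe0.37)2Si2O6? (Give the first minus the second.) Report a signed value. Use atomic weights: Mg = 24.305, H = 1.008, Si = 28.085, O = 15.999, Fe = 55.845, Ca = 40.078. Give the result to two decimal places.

M((Mg0.85Fe0.15)5Ca2Si8O22(OH)2) = 836.008 g/mol, so wt% Fe = 41.884/836.008 × 100 = 5.01%.
M((Mg0.63Fe0.37)2Si2O6) = 224.114 g/mol, so wt% Fe = 41.325/224.114 × 100 = 18.44%.
5.01 − 18.44 = -13.43 pp.

-13.43 percentage points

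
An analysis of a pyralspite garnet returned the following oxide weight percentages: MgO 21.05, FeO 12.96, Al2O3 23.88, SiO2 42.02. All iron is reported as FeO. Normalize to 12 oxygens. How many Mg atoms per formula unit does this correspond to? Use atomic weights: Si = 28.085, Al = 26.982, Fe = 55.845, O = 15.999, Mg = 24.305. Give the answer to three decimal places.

2.235 Mg apfu

21.05 wt% MgO ÷ 40.304 g/mol = 0.52228 mol, giving 0.52228 Mg and 0.52228 O.
12.96 wt% FeO ÷ 71.844 g/mol = 0.18039 mol, giving 0.18039 Fe and 0.18039 O.
23.88 wt% Al2O3 ÷ 101.961 g/mol = 0.23421 mol, giving 0.46842 Al and 0.70263 O.
42.02 wt% SiO2 ÷ 60.083 g/mol = 0.69937 mol, giving 0.69937 Si and 1.39874 O.
Oxygen sums to 2.80404; scaling by 12/2.80404 = 4.27954 puts the formula on 12 O.
Mg: 0.52228 × 4.27954 = 2.235 atoms per formula unit.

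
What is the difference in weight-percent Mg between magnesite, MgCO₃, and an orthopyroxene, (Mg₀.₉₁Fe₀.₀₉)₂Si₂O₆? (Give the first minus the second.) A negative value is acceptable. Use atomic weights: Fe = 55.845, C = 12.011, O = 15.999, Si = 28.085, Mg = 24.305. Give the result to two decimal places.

Mg in MgCO₃: molar mass 84.313 g/mol; 1×24.305 = 24.305 g → 28.83 wt%.
Mg in (Mg₀.₉₁Fe₀.₀₉)₂Si₂O₆: molar mass 206.451 g/mol; 1.82×24.305 = 44.235 g → 21.43 wt%.
Difference = 28.83 − 21.43 = 7.40 percentage points.

7.40 percentage points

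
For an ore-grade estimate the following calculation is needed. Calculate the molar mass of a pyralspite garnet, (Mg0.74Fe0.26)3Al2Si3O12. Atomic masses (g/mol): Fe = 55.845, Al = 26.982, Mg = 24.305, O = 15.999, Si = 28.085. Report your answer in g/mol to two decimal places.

M = 2.22(24.305) + 0.78(55.845) + 2(26.982) + 3(28.085) + 12(15.999)

427.72 g/mol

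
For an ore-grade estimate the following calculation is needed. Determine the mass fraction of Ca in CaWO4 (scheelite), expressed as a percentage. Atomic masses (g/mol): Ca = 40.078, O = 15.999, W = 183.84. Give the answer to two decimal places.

13.92 wt%

M(CaWO4) = 287.914 g/mol.
Ca contributes 1 × 40.078 = 40.078 g per mole.
40.078/287.914 = 0.1392 → 13.92%.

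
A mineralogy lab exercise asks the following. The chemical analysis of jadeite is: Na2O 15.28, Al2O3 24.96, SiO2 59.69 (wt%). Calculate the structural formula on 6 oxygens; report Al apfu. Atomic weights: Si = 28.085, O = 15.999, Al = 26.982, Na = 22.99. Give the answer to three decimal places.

0.990 Al apfu

Na2O (M=61.979): mol = 0.24654; Na = 0.49308, O = 0.24654.
Al2O3 (M=101.961): mol = 0.24480; Al = 0.48960, O = 0.73440.
SiO2 (M=60.083): mol = 0.99346; Si = 0.99346, O = 1.98692.
ΣO = 2.96786; factor = 6/ΣO = 2.02166.
Al apfu = 0.48960 × 2.02166 = 0.990.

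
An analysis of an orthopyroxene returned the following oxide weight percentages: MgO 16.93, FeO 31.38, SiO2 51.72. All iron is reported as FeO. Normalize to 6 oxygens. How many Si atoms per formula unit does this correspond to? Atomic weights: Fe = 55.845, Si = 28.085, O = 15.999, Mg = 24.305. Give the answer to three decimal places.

16.93 wt% MgO ÷ 40.304 g/mol = 0.42006 mol, giving 0.42006 Mg and 0.42006 O.
31.38 wt% FeO ÷ 71.844 g/mol = 0.43678 mol, giving 0.43678 Fe and 0.43678 O.
51.72 wt% SiO2 ÷ 60.083 g/mol = 0.86081 mol, giving 0.86081 Si and 1.72162 O.
Oxygen sums to 2.57846; scaling by 6/2.57846 = 2.32697 puts the formula on 6 O.
Si: 0.86081 × 2.32697 = 2.003 atoms per formula unit.

2.003 Si apfu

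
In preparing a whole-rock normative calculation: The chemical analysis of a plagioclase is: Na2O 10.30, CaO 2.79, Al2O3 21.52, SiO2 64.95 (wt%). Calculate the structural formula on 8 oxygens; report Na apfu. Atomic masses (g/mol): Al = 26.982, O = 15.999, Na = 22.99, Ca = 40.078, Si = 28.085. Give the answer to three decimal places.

0.883 Na apfu

10.30 wt% Na2O ÷ 61.979 g/mol = 0.16619 mol, giving 0.33238 Na and 0.16619 O.
2.79 wt% CaO ÷ 56.077 g/mol = 0.04975 mol, giving 0.04975 Ca and 0.04975 O.
21.52 wt% Al2O3 ÷ 101.961 g/mol = 0.21106 mol, giving 0.42212 Al and 0.63318 O.
64.95 wt% SiO2 ÷ 60.083 g/mol = 1.08100 mol, giving 1.08100 Si and 2.16200 O.
Oxygen sums to 3.01112; scaling by 8/3.01112 = 2.65682 puts the formula on 8 O.
Na: 0.33238 × 2.65682 = 0.883 atoms per formula unit.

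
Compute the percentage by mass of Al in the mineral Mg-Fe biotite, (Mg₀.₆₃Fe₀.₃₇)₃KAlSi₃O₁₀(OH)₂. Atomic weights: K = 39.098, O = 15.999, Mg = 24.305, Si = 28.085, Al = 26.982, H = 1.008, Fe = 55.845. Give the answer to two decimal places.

5.97 mass %

M((Mg₀.₆₃Fe₀.₃₇)₃KAlSi₃O₁₀(OH)₂) = 452.263 g/mol.
Al contributes 1 × 26.982 = 26.982 g per mole.
26.982/452.263 = 0.0597 → 5.97%.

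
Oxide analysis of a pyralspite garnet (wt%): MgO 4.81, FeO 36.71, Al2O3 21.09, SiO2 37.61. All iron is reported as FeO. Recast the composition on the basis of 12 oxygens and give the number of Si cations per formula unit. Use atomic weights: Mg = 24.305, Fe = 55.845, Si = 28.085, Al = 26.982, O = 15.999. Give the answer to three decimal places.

3.001 Si apfu

4.81 wt% MgO ÷ 40.304 g/mol = 0.11934 mol, giving 0.11934 Mg and 0.11934 O.
36.71 wt% FeO ÷ 71.844 g/mol = 0.51097 mol, giving 0.51097 Fe and 0.51097 O.
21.09 wt% Al2O3 ÷ 101.961 g/mol = 0.20684 mol, giving 0.41368 Al and 0.62052 O.
37.61 wt% SiO2 ÷ 60.083 g/mol = 0.62597 mol, giving 0.62597 Si and 1.25194 O.
Oxygen sums to 2.50277; scaling by 12/2.50277 = 4.79469 puts the formula on 12 O.
Si: 0.62597 × 4.79469 = 3.001 atoms per formula unit.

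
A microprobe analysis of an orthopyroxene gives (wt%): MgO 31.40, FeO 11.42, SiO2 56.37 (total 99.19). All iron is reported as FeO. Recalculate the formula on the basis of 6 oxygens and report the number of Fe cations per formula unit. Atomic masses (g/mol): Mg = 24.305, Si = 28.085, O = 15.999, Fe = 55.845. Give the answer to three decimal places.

0.339 Fe apfu

MgO (M=40.304): mol = 0.77908; Mg = 0.77908, O = 0.77908.
FeO (M=71.844): mol = 0.15896; Fe = 0.15896, O = 0.15896.
SiO2 (M=60.083): mol = 0.93820; Si = 0.93820, O = 1.87640.
ΣO = 2.81444; factor = 6/ΣO = 2.13186.
Fe apfu = 0.15896 × 2.13186 = 0.339.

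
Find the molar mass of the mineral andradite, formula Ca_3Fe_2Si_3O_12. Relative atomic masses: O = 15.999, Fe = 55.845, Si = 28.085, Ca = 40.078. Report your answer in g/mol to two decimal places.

508.17 g/mol

M = 3×40.078 + 2×55.845 + 3×28.085 + 12×15.999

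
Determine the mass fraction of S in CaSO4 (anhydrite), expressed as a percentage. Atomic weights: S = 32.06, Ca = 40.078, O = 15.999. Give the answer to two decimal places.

23.55 mass %

Formula mass = 1×40.078 + 1×32.06 + 4×15.999 = 136.134 g/mol, of which 32.060 g is S.
So S makes up 32.060/136.134 = 0.2355 of the mass, i.e. 23.55%.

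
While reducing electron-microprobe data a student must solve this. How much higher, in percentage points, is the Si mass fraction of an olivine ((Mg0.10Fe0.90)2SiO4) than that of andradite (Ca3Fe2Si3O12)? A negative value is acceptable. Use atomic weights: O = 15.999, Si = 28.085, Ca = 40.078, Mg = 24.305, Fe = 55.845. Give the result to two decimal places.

Si in (Mg0.10Fe0.90)2SiO4: molar mass 197.463 g/mol; 1×28.085 = 28.085 g → 14.22 wt%.
Si in Ca3Fe2Si3O12: molar mass 508.167 g/mol; 3×28.085 = 84.255 g → 16.58 wt%.
Difference = 14.22 − 16.58 = -2.36 percentage points.

-2.36 percentage points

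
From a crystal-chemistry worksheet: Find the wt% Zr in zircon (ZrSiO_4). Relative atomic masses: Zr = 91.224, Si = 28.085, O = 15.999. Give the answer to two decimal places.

49.77 mass %

Molar mass of ZrSiO_4: 1·91.224 + 1·28.085 + 4·15.999 = 183.305 g/mol.
Mass of Zr per formula unit: 1 × 91.224 = 91.224 g.
Weight fraction Zr = 91.224 / 183.305 = 0.4977.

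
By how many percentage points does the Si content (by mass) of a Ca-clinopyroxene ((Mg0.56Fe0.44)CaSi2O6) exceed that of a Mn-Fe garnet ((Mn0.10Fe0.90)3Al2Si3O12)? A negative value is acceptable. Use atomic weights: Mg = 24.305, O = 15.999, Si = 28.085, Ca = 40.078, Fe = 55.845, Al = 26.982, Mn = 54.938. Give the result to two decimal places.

7.44 percentage points

First mineral: 56.170 g Si in 230.425 g formula = 24.38 wt% Si.
Second mineral: 84.255 g Si in 497.470 g formula = 16.94 wt% Si.
24.38% − 16.94% gives a difference of 7.44 percentage points.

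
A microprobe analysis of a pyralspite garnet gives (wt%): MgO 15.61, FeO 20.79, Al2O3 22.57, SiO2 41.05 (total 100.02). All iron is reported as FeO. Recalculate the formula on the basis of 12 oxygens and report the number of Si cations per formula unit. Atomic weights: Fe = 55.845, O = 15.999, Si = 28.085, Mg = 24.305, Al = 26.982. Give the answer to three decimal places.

3.028 Si apfu

15.61 wt% MgO ÷ 40.304 g/mol = 0.38731 mol, giving 0.38731 Mg and 0.38731 O.
20.79 wt% FeO ÷ 71.844 g/mol = 0.28938 mol, giving 0.28938 Fe and 0.28938 O.
22.57 wt% Al2O3 ÷ 101.961 g/mol = 0.22136 mol, giving 0.44272 Al and 0.66408 O.
41.05 wt% SiO2 ÷ 60.083 g/mol = 0.68322 mol, giving 0.68322 Si and 1.36644 O.
Oxygen sums to 2.70721; scaling by 12/2.70721 = 4.43261 puts the formula on 12 O.
Si: 0.68322 × 4.43261 = 3.028 atoms per formula unit.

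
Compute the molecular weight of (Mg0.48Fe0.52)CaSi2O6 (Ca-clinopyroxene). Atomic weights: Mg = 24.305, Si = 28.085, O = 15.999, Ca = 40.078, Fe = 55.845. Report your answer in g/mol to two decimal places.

232.95 g/mol

The formula mass is the sum 0.48·24.305 + 0.52·55.845 + 1·40.078 + 2·28.085 + 6·15.999.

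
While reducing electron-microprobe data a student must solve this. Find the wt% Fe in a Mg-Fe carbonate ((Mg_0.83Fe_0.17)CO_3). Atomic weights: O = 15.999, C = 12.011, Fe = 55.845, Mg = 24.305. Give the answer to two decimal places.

M((Mg_0.83Fe_0.17)CO_3) = 89.675 g/mol.
Fe contributes 0.17 × 55.845 = 9.494 g per mole.
9.494/89.675 = 0.1059 → 10.59%.

10.59 wt%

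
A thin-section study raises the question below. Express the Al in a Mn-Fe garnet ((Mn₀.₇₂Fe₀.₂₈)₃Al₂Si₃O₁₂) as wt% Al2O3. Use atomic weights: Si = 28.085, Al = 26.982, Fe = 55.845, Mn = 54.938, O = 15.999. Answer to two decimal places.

20.57 wt%

M((Mn₀.₇₂Fe₀.₂₈)₃Al₂Si₃O₁₂) = 495.783 g/mol; M(Al2O3) = 101.961 g/mol.
Moles Al2O3 per formula unit = 2 Al ÷ 2 = 1.0000.
Al2O3 fraction = (1.0000 × 101.961) / 495.783 = 101.961/495.783 = 0.2057.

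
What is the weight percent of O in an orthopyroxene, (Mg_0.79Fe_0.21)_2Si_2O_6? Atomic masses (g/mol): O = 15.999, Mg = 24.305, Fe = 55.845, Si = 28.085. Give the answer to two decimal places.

44.85 wt%

M((Mg_0.79Fe_0.21)_2Si_2O_6) = 214.021 g/mol.
O contributes 6 × 15.999 = 95.994 g per mole.
95.994/214.021 = 0.4485 → 44.85%.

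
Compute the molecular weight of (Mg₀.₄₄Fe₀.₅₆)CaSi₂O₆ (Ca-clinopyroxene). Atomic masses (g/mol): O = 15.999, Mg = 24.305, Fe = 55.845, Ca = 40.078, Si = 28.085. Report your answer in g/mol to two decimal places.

The formula mass is the sum 0.44×24.305 + 0.56×55.845 + 1×40.078 + 2×28.085 + 6×15.999.

234.21 g/mol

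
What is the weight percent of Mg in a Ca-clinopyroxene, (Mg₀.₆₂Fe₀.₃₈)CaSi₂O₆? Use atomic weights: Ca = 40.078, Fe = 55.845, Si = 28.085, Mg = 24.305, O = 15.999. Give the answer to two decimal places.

Formula mass = 0.62·24.305 + 0.38·55.845 + 1·40.078 + 2·28.085 + 6·15.999 = 228.532 g/mol, of which 15.069 g is Mg.
So Mg makes up 15.069/228.532 = 0.0659 of the mass, i.e. 6.59%.

6.59 wt%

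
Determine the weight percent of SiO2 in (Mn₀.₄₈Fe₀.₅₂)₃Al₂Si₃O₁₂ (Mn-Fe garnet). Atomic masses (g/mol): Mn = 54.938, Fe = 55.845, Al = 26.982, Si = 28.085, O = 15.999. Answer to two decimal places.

36.31 wt%

Molar mass of (Mn₀.₄₈Fe₀.₅₂)₃Al₂Si₃O₁₂ = 1.44·54.938 + 1.56·55.845 + 2·26.982 + 3·28.085 + 12·15.999 = 496.436 g/mol.
Each formula unit contains 3 Si, equivalent to 3/1 = 3.0000 mol SiO2.
M(SiO2) = 1×28.085 + 2×15.999 = 60.083 g/mol.
Mass of SiO2 per formula unit = 3.0000 × 60.083 = 180.249 g.
SiO2 wt% = 180.249 / 496.436 × 100 = 36.31%.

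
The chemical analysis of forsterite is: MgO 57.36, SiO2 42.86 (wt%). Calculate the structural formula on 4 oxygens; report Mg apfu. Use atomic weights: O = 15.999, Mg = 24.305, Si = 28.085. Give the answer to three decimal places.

MgO: 57.36/40.304 = 1.42318 mol → 1.42318 mol Mg, 1.42318 mol O.
SiO2: 42.86/60.083 = 0.71335 mol → 0.71335 mol Si, 1.42670 mol O.
Total oxygen = 2.84988 mol. Normalization factor = 4/2.84988 = 1.40357.
Mg per 4 O = 1.42318 × 1.40357 = 1.998.

1.998 Mg apfu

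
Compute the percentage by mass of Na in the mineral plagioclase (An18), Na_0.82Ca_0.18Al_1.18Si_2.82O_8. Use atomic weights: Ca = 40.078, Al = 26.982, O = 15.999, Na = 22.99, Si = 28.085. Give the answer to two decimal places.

7.11 mass %

M(Na_0.82Ca_0.18Al_1.18Si_2.82O_8) = 265.096 g/mol.
Na contributes 0.82 × 22.99 = 18.852 g per mole.
18.852/265.096 = 0.0711 → 7.11%.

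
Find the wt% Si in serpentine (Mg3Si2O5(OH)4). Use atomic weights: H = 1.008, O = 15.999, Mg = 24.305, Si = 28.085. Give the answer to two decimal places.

M(Mg3Si2O5(OH)4) = 277.108 g/mol.
Si contributes 2 × 28.085 = 56.170 g per mole.
56.170/277.108 = 0.2027 → 20.27%.

20.27 wt%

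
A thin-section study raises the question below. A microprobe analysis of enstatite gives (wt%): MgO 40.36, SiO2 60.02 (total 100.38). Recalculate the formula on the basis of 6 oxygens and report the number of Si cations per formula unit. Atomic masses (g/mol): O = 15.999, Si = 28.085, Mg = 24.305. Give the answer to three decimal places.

MgO (M=40.304): mol = 1.00139; Mg = 1.00139, O = 1.00139.
SiO2 (M=60.083): mol = 0.99895; Si = 0.99895, O = 1.99790.
ΣO = 2.99929; factor = 6/ΣO = 2.00047.
Si apfu = 0.99895 × 2.00047 = 1.998.

1.998 Si apfu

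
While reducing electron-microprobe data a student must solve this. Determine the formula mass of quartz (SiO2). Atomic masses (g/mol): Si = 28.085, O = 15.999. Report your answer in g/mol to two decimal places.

M = 1(28.085) + 2(15.999)

60.08 g/mol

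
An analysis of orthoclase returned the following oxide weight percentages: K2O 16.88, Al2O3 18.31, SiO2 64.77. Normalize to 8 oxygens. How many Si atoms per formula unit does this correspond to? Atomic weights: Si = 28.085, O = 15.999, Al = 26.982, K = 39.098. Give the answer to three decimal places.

K2O: 16.88/94.195 = 0.17920 mol → 0.35840 mol K, 0.17920 mol O.
Al2O3: 18.31/101.961 = 0.17958 mol → 0.35916 mol Al, 0.53874 mol O.
SiO2: 64.77/60.083 = 1.07801 mol → 1.07801 mol Si, 2.15602 mol O.
Total oxygen = 2.87396 mol. Normalization factor = 8/2.87396 = 2.78362.
Si per 8 O = 1.07801 × 2.78362 = 3.001.

3.001 Si apfu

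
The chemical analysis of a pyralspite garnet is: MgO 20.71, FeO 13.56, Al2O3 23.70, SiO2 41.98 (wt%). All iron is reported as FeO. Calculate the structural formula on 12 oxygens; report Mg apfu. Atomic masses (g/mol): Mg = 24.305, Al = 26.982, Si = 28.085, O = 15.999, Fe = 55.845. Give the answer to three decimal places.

2.204 Mg apfu

20.71 wt% MgO ÷ 40.304 g/mol = 0.51384 mol, giving 0.51384 Mg and 0.51384 O.
13.56 wt% FeO ÷ 71.844 g/mol = 0.18874 mol, giving 0.18874 Fe and 0.18874 O.
23.70 wt% Al2O3 ÷ 101.961 g/mol = 0.23244 mol, giving 0.46488 Al and 0.69732 O.
41.98 wt% SiO2 ÷ 60.083 g/mol = 0.69870 mol, giving 0.69870 Si and 1.39740 O.
Oxygen sums to 2.79730; scaling by 12/2.79730 = 4.28985 puts the formula on 12 O.
Mg: 0.51384 × 4.28985 = 2.204 atoms per formula unit.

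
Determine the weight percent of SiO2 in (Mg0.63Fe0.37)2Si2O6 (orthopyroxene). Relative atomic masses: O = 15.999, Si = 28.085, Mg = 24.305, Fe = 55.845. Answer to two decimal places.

53.62 wt%

M((Mg0.63Fe0.37)2Si2O6) = 224.114 g/mol; M(SiO2) = 60.083 g/mol.
Moles SiO2 per formula unit = 2 Si ÷ 1 = 2.0000.
SiO2 fraction = (2.0000 × 60.083) / 224.114 = 120.166/224.114 = 0.5362.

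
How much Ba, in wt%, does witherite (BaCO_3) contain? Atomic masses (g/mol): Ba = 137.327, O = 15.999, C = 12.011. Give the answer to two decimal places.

69.59 wt%

Formula mass = 1·137.327 + 1·12.011 + 3·15.999 = 197.335 g/mol, of which 137.327 g is Ba.
So Ba makes up 137.327/197.335 = 0.6959 of the mass, i.e. 69.59%.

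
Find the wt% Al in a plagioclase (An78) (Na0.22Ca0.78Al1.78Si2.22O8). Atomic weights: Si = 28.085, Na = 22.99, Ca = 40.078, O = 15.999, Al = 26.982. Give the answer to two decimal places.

17.48 wt%

Molar mass of Na0.22Ca0.78Al1.78Si2.22O8: 0.22×22.99 + 0.78×40.078 + 1.78×26.982 + 2.22×28.085 + 8×15.999 = 274.687 g/mol.
Mass of Al per formula unit: 1.78 × 26.982 = 48.028 g.
Weight fraction Al = 48.028 / 274.687 = 0.1748.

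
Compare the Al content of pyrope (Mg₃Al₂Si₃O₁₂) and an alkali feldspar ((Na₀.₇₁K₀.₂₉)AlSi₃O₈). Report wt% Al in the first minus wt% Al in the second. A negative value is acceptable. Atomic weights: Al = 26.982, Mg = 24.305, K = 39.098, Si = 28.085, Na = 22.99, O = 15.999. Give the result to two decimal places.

3.28 percentage points

Al in Mg₃Al₂Si₃O₁₂: molar mass 403.122 g/mol; 2×26.982 = 53.964 g → 13.39 wt%.
Al in (Na₀.₇₁K₀.₂₉)AlSi₃O₈: molar mass 266.890 g/mol; 1×26.982 = 26.982 g → 10.11 wt%.
Difference = 13.39 − 10.11 = 3.28 percentage points.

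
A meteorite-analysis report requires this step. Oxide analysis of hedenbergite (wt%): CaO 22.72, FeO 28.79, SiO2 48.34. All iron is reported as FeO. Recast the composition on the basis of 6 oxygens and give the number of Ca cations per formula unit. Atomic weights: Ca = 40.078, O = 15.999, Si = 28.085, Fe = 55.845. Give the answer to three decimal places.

CaO: 22.72/56.077 = 0.40516 mol → 0.40516 mol Ca, 0.40516 mol O.
FeO: 28.79/71.844 = 0.40073 mol → 0.40073 mol Fe, 0.40073 mol O.
SiO2: 48.34/60.083 = 0.80455 mol → 0.80455 mol Si, 1.60910 mol O.
Total oxygen = 2.41499 mol. Normalization factor = 6/2.41499 = 2.48448.
Ca per 6 O = 0.40516 × 2.48448 = 1.007.

1.007 Ca apfu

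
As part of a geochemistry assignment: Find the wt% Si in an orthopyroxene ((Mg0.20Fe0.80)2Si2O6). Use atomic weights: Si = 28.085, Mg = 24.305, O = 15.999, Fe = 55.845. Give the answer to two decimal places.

Formula mass = 0.40·24.305 + 1.60·55.845 + 2·28.085 + 6·15.999 = 251.238 g/mol, of which 56.170 g is Si.
So Si makes up 56.170/251.238 = 0.2236 of the mass, i.e. 22.36%.

22.36 wt%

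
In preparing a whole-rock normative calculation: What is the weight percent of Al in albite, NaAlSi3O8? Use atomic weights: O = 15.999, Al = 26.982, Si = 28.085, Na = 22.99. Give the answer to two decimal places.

10.29 wt%

Molar mass of NaAlSi3O8: 1×22.99 + 1×26.982 + 3×28.085 + 8×15.999 = 262.219 g/mol.
Mass of Al per formula unit: 1 × 26.982 = 26.982 g.
Weight fraction Al = 26.982 / 262.219 = 0.1029.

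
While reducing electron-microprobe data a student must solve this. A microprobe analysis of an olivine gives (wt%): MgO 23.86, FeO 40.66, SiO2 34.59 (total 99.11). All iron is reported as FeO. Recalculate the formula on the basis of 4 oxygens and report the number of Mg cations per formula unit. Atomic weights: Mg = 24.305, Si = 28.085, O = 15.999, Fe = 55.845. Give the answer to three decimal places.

23.86 wt% MgO ÷ 40.304 g/mol = 0.59200 mol, giving 0.59200 Mg and 0.59200 O.
40.66 wt% FeO ÷ 71.844 g/mol = 0.56595 mol, giving 0.56595 Fe and 0.56595 O.
34.59 wt% SiO2 ÷ 60.083 g/mol = 0.57570 mol, giving 0.57570 Si and 1.15140 O.
Oxygen sums to 2.30935; scaling by 4/2.30935 = 1.73209 puts the formula on 4 O.
Mg: 0.59200 × 1.73209 = 1.025 atoms per formula unit.

1.025 Mg apfu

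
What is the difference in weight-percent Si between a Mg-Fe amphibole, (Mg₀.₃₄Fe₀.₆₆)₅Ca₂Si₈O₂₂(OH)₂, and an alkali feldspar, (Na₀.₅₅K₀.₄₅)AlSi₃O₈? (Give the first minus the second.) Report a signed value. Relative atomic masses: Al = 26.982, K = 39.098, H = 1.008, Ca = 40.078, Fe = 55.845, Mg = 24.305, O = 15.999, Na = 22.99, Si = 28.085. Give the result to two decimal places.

Si in (Mg₀.₃₄Fe₀.₆₆)₅Ca₂Si₈O₂₂(OH)₂: molar mass 916.435 g/mol; 8×28.085 = 224.680 g → 24.52 wt%.
Si in (Na₀.₅₅K₀.₄₅)AlSi₃O₈: molar mass 269.468 g/mol; 3×28.085 = 84.255 g → 31.27 wt%.
Difference = 24.52 − 31.27 = -6.75 percentage points.

-6.75 percentage points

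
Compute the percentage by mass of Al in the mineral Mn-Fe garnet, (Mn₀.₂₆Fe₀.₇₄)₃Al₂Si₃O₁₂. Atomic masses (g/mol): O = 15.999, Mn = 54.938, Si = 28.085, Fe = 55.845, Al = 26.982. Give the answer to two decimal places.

Formula mass = 0.78*54.938 + 2.22*55.845 + 2*26.982 + 3*28.085 + 12*15.999 = 497.035 g/mol, of which 53.964 g is Al.
So Al makes up 53.964/497.035 = 0.1086 of the mass, i.e. 10.86%.

10.86 mass %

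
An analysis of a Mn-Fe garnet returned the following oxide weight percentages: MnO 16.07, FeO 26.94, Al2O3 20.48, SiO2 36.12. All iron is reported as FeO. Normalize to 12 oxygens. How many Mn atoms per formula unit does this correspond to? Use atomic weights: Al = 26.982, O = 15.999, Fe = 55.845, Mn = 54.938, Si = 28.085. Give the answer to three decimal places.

1.130 Mn apfu

16.07 wt% MnO ÷ 70.937 g/mol = 0.22654 mol, giving 0.22654 Mn and 0.22654 O.
26.94 wt% FeO ÷ 71.844 g/mol = 0.37498 mol, giving 0.37498 Fe and 0.37498 O.
20.48 wt% Al2O3 ÷ 101.961 g/mol = 0.20086 mol, giving 0.40172 Al and 0.60258 O.
36.12 wt% SiO2 ÷ 60.083 g/mol = 0.60117 mol, giving 0.60117 Si and 1.20234 O.
Oxygen sums to 2.40644; scaling by 12/2.40644 = 4.98662 puts the formula on 12 O.
Mn: 0.22654 × 4.98662 = 1.130 atoms per formula unit.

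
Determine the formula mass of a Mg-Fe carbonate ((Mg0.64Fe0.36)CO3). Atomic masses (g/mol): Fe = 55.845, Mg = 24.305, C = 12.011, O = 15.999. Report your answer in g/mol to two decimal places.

The formula mass is the sum 0.64*24.305 + 0.36*55.845 + 1*12.011 + 3*15.999.

95.67 g/mol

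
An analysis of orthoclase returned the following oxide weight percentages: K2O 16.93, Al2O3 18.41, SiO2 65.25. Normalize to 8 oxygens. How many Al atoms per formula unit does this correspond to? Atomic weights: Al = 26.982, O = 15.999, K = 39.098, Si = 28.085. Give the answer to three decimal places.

0.998 Al apfu

K2O (M=94.195): mol = 0.17973; K = 0.35946, O = 0.17973.
Al2O3 (M=101.961): mol = 0.18056; Al = 0.36112, O = 0.54168.
SiO2 (M=60.083): mol = 1.08600; Si = 1.08600, O = 2.17200.
ΣO = 2.89341; factor = 8/ΣO = 2.76490.
Al apfu = 0.36112 × 2.76490 = 0.998.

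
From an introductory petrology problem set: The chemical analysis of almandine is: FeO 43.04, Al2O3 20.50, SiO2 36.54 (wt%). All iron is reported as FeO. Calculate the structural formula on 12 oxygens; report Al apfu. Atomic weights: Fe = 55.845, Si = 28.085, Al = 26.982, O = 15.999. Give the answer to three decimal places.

1.995 Al apfu

FeO: 43.04/71.844 = 0.59908 mol → 0.59908 mol Fe, 0.59908 mol O.
Al2O3: 20.50/101.961 = 0.20106 mol → 0.40212 mol Al, 0.60318 mol O.
SiO2: 36.54/60.083 = 0.60816 mol → 0.60816 mol Si, 1.21632 mol O.
Total oxygen = 2.41858 mol. Normalization factor = 12/2.41858 = 4.96159.
Al per 12 O = 0.40212 × 4.96159 = 1.995.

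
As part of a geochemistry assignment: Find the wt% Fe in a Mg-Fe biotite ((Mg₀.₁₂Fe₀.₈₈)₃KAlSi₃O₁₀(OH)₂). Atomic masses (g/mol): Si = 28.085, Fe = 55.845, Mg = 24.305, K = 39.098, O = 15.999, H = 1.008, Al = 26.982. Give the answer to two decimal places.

29.46 weight percent

M((Mg₀.₁₂Fe₀.₈₈)₃KAlSi₃O₁₀(OH)₂) = 500.520 g/mol.
Fe contributes 2.64 × 55.845 = 147.431 g per mole.
147.431/500.520 = 0.2946 → 29.46%.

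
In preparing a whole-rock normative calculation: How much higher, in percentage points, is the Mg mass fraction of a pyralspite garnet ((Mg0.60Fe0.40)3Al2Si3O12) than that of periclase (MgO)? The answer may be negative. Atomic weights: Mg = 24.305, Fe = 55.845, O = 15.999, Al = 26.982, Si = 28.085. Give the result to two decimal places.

-50.38 percentage points

First mineral: 43.749 g Mg in 440.970 g formula = 9.92 wt% Mg.
Second mineral: 24.305 g Mg in 40.304 g formula = 60.30 wt% Mg.
9.92% − 60.30% gives a difference of -50.38 percentage points.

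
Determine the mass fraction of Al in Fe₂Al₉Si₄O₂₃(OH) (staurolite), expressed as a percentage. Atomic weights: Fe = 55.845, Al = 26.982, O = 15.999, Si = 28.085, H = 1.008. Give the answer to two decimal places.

Molar mass of Fe₂Al₉Si₄O₂₃(OH): 2*55.845 + 9*26.982 + 4*28.085 + 24*15.999 + 1*1.008 = 851.852 g/mol.
Mass of Al per formula unit: 9 × 26.982 = 242.838 g.
Weight fraction Al = 242.838 / 851.852 = 0.2851.

28.51 mass %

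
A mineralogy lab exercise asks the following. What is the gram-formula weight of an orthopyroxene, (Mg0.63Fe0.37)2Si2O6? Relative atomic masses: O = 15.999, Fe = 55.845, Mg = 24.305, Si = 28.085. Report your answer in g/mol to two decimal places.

M = 1.26*24.305 + 0.74*55.845 + 2*28.085 + 6*15.999

224.11 g/mol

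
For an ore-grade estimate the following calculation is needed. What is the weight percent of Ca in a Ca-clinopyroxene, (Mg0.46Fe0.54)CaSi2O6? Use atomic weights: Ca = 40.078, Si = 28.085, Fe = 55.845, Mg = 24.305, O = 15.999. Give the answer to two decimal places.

Formula mass = 0.46·24.305 + 0.54·55.845 + 1·40.078 + 2·28.085 + 6·15.999 = 233.579 g/mol, of which 40.078 g is Ca.
So Ca makes up 40.078/233.579 = 0.1716 of the mass, i.e. 17.16%.

17.16 wt%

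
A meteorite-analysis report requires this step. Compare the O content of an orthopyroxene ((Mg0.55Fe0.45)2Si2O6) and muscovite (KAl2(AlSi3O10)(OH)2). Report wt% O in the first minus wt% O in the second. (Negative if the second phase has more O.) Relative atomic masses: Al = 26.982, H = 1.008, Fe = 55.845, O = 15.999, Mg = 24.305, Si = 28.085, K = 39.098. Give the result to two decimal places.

M((Mg0.55Fe0.45)2Si2O6) = 229.160 g/mol, so wt% O = 95.994/229.160 × 100 = 41.89%.
M(KAl2(AlSi3O10)(OH)2) = 398.303 g/mol, so wt% O = 191.988/398.303 × 100 = 48.20%.
41.89 − 48.20 = -6.31 pp.

-6.31 percentage points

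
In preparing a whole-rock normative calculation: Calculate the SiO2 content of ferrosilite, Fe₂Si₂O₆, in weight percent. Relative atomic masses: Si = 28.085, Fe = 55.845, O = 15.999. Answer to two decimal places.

45.54 wt%

Formula mass = 263.854 g/mol.
2 Si → 2.0000 mol SiO2 per formula unit; M(SiO2) = 60.083, so SiO2 mass = 120.166 g.
120.166/263.854 × 100 = 45.54 wt%.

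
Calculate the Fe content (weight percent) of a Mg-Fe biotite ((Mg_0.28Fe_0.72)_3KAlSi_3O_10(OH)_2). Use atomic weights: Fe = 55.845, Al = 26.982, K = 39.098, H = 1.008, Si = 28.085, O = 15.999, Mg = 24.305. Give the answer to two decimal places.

24.85 weight percent

M((Mg_0.28Fe_0.72)_3KAlSi_3O_10(OH)_2) = 485.380 g/mol.
Fe contributes 2.16 × 55.845 = 120.625 g per mole.
120.625/485.380 = 0.2485 → 24.85%.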